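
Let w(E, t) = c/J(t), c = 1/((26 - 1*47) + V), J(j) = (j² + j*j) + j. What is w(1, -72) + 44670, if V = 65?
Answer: 20236582081/453024 ≈ 44670.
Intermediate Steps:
J(j) = j + 2*j² (J(j) = (j² + j²) + j = 2*j² + j = j + 2*j²)
c = 1/44 (c = 1/((26 - 1*47) + 65) = 1/((26 - 47) + 65) = 1/(-21 + 65) = 1/44 ≈ 0.022727)
w(E, t) = 1/(44*t*(1 + 2*t)) (w(E, t) = 1/(44*((t*(1 + 2*t)))) = (1/(t*(1 + 2*t)))/44 = 1/(44*t*(1 + 2*t)))
w(1, -72) + 44670 = (1/44)/(-72*(1 + 2*(-72))) + 44670 = (1/44)*(-1/72)/(1 - 144) + 44670 = (1/44)*(-1/72)/(-143) + 44670 = (1/44)*(-1/72)*(-1/143) + 44670 = 1/453024 + 44670 = 20236582081/453024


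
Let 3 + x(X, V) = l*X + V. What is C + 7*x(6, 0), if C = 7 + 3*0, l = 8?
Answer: 322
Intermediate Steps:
x(X, V) = -3 + V + 8*X (x(X, V) = -3 + (8*X + V) = -3 + (V + 8*X) = -3 + V + 8*X)
C = 7 (C = 7 + 0 = 7)
C + 7*x(6, 0) = 7 + 7*(-3 + 0 + 8*6) = 7 + 7*(-3 + 0 + 48) = 7 + 7*45 = 7 + 315 = 322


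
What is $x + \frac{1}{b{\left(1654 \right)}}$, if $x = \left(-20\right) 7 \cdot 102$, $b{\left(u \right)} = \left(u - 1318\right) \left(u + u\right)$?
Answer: $- \frac{15872048639}{1111488} \approx -14280.0$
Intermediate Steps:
$b{\left(u \right)} = 2 u \left(-1318 + u\right)$ ($b{\left(u \right)} = \left(-1318 + u\right) 2 u = 2 u \left(-1318 + u\right)$)
$x = -14280$ ($x = \left(-140\right) 102 = -14280$)
$x + \frac{1}{b{\left(1654 \right)}} = -14280 + \frac{1}{2 \cdot 1654 \left(-1318 + 1654\right)} = -14280 + \frac{1}{2 \cdot 1654 \cdot 336} = -14280 + \frac{1}{1111488} = - \frac{15872048639}{1111488}$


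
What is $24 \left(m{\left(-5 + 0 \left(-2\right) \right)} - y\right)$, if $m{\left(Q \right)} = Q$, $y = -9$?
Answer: $96$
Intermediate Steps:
$24 \left(m{\left(-5 + 0 \left(-2\right) \right)} - y\right) = 24 \left(\left(-5 + 0 \left(-2\right)\right) - -9\right) = 24 \left(\left(-5 + 0\right) + 9\right) = 24 \left(-5 + 9\right) = 24 \cdot 4 = 96$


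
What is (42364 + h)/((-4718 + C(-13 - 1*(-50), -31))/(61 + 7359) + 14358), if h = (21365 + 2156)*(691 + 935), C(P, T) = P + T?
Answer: 35511665525/13316456 ≈ 2666.8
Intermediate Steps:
h = 38245146 (h = 23521*1626 = 38245146)
(42364 + h)/((-4718 + C(-13 - 1*(-50), -31))/(61 + 7359) + 14358) = (42364 + 38245146)/((-4718 + ((-13 - 1*(-50)) - 31))/(61 + 7359) + 14358) = 38287510/((-4718 + ((-13 + 50) - 31))/7420 + 14358) = 38287510/((-4718 + (37 - 31))*(1/7420) + 14358) = 38287510/((-4718 + 6)*(1/7420) + 14358) = 38287510/(-4712*1/7420 + 14358) = 38287510/(-1178/1855 + 14358) = 38287510/(26632912/1855) = 38287510*(1855/26632912) = 35511665525/13316456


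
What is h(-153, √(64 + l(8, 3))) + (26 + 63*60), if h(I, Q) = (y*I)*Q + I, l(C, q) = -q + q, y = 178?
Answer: -214219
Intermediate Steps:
l(C, q) = 0
h(I, Q) = I + 178*I*Q (h(I, Q) = (178*I)*Q + I = 178*I*Q + I = I + 178*I*Q)
h(-153, √(64 + l(8, 3))) + (26 + 63*60) = -153*(1 + 178*√(64 + 0)) + (26 + 63*60) = -153*(1 + 178*√64) + (26 + 3780) = -153*(1 + 178*8) + 3806 = -153*(1 + 1424) + 3806 = -153*1425 + 3806 = -218025 + 3806 = -214219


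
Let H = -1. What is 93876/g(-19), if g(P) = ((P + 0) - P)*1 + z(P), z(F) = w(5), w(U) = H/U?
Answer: -469380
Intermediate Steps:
w(U) = -1/U
z(F) = -1/5
g(P) = -1/5 (g(P) = ((P + 0) - P)*1 - 1/5 = (P - P)*1 - 1/5 = 0*1 - 1/5 = 0 - 1/5 = -1/5)
93876/g(-19) = 93876/(-1/5) = 93876*(-5) = -469380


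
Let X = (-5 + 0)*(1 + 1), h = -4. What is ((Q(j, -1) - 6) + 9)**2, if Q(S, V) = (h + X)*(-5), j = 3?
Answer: 5329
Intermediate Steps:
X = -10 (X = -5*2 = -10)
Q(S, V) = 70 (Q(S, V) = (-4 - 10)*(-5) = -14*(-5) = 70)
((Q(j, -1) - 6) + 9)**2 = ((70 - 6) + 9)**2 = (64 + 9)**2 = 73**2 = 5329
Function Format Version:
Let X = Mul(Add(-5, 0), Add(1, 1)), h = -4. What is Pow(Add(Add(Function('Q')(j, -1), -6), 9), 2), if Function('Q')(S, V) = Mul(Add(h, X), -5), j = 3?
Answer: 5329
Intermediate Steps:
X = -10 (X = Mul(-5, 2) = -10)
Function('Q')(S, V) = 70 (Function('Q')(S, V) = Mul(Add(-4, -10), -5) = Mul(-14, -5) = 70)
Pow(Add(Add(Function('Q')(j, -1), -6), 9), 2) = Pow(Add(Add(70, -6), 9), 2) = Pow(Add(64, 9), 2) = Pow(73, 2) = 5329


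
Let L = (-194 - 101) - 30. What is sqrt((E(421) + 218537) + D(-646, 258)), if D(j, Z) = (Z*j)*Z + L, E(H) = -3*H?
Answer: I*sqrt(42783395) ≈ 6540.9*I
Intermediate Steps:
L = -325 (L = -295 - 30 = -325)
D(j, Z) = -325 + j*Z**2 (D(j, Z) = (Z*j)*Z - 325 = j*Z**2 - 325 = -325 + j*Z**2)
sqrt((E(421) + 218537) + D(-646, 258)) = sqrt((-3*421 + 218537) + (-325 - 646*258**2)) = sqrt((-1263 + 218537) + (-325 - 646*66564)) = sqrt(217274 + (-325 - 43000344)) = sqrt(217274 - 43000669) = sqrt(-42783395) = I*sqrt(42783395)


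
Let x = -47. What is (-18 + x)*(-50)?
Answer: 3250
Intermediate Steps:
(-18 + x)*(-50) = (-18 - 47)*(-50) = -65*(-50) = 3250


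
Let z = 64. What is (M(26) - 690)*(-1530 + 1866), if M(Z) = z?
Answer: -210336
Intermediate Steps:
M(Z) = 64
(M(26) - 690)*(-1530 + 1866) = (64 - 690)*(-1530 + 1866) = -626*336 = -210336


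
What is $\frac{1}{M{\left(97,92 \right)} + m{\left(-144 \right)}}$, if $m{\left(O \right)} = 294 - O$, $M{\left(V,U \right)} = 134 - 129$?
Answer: $\frac{1}{443} \approx 0.0022573$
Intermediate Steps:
$M{\left(V,U \right)} = 5$ ($M{\left(V,U \right)} = 134 - 129 = 5$)
$\frac{1}{M{\left(97,92 \right)} + m{\left(-144 \right)}} = \frac{1}{5 + \left(294 - -144\right)} = \frac{1}{5 + \left(294 + 144\right)} = \frac{1}{5 + 438} = \frac{1}{443}$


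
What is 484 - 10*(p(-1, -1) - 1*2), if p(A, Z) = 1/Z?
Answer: 514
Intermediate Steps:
484 - 10*(p(-1, -1) - 1*2) = 484 - 10*(1/(-1) - 1*2) = 484 - 10*(-1 - 2) = 484 - 10*(-3) = 484 + 30 = 514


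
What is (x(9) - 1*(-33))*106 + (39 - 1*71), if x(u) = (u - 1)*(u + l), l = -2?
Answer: 9402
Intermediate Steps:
x(u) = (-1 + u)*(-2 + u) (x(u) = (u - 1)*(u - 2) = (-1 + u)*(-2 + u))
(x(9) - 1*(-33))*106 + (39 - 1*71) = ((2 + 9² - 3*9) - 1*(-33))*106 + (39 - 1*71) = ((2 + 81 - 27) + 33)*106 + (39 - 71) = (56 + 33)*106 - 32 = 89*106 - 32 = 9434 - 32 = 9402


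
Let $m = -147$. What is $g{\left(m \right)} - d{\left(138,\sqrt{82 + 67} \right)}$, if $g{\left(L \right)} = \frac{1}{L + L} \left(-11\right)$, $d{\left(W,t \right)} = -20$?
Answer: $\frac{5891}{294} \approx 20.037$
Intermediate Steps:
$g{\left(L \right)} = - \frac{11}{2 L}$ ($g{\left(L \right)} = \frac{1}{2 L} \left(-11\right) = - \frac{11}{2 L}$)
$g{\left(m \right)} - d{\left(138,\sqrt{82 + 67} \right)} = - \frac{11}{2 \left(-147\right)} - -20 = \left(- \frac{11}{2}\right) \left(- \frac{1}{147}\right) + 20 = \frac{11}{294} + 20 = \frac{5891}{294}$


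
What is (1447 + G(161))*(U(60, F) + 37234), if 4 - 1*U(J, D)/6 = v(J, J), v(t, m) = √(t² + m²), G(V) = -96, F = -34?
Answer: 50335558 - 486360*√2 ≈ 4.9648e+7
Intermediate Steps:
v(t, m) = √(m² + t²)
U(J, D) = 24 - 6*√2*√(J²) (U(J, D) = 24 - 6*√(J² + J²) = 24 - 6*√2*√(J²))
(1447 + G(161))*(U(60, F) + 37234) = (1447 - 96)*((24 - 6*√2*√(60²)) + 37234) = 1351*((24 - 6*√2*√3600) + 37234) = 1351*((24 - 6*√2*60) + 37234) = 1351*((24 - 360*√2) + 37234) = 1351*(37258 - 360*√2) = 50335558 - 486360*√2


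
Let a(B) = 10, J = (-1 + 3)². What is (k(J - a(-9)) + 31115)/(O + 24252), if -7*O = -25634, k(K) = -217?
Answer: 15449/13957 ≈ 1.1069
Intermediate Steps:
J = 4 (J = 2² = 4)
O = 3662 (O = -⅐*(-25634) = 3662)
(k(J - a(-9)) + 31115)/(O + 24252) = (-217 + 31115)/(3662 + 24252) = 30898/27914 = 30898*(1/27914) = 15449/13957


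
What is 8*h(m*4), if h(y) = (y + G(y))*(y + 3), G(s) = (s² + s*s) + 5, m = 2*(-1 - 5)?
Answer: -1643400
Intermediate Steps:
m = -12 (m = 2*(-6) = -12)
G(s) = 5 + 2*s² (G(s) = (s² + s²) + 5 = 2*s² + 5 = 5 + 2*s²)
h(y) = (3 + y)*(5 + y + 2*y²) (h(y) = (y + (5 + 2*y²))*(y + 3) = (5 + y + 2*y²)*(3 + y) = (3 + y)*(5 + y + 2*y²))
8*h(m*4) = 8*(15 + 2*(-12*4)³ + 7*(-12*4)² + 8*(-12*4)) = 8*(15 + 2*(-48)³ + 7*(-48)² + 8*(-48)) = 8*(15 + 2*(-110592) + 7*2304 - 384) = 8*(15 - 221184 + 16128 - 384) = 8*(-205425) = -1643400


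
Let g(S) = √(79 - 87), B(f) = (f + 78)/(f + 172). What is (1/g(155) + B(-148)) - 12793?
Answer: -153551/12 - I*√2/4 ≈ -12796.0 - 0.35355*I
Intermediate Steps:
B(f) = (78 + f)/(172 + f)
g(S) = 2*I*√2 (g(S) = √(-8) = 2*I*√2)
(1/g(155) + B(-148)) - 12793 = (1/(2*I*√2) + (78 - 148)/(172 - 148)) - 12793 = (-I*√2/4 - 70/24) - 12793 = (-I*√2/4 + (1/24)*(-70)) - 12793 = (-I*√2/4 - 35/12) - 12793 = (-35/12 - I*√2/4) - 12793 = -153551/12 - I*√2/4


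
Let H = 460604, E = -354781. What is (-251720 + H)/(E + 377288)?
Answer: 208884/22507 ≈ 9.2809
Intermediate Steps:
(-251720 + H)/(E + 377288) = (-251720 + 460604)/(-354781 + 377288) = 208884/22507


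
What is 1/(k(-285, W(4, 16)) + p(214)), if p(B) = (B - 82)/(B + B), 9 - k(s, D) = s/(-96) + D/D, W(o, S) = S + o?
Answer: 3424/18283 ≈ 0.18728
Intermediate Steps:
k(s, D) = 8 + s/96 (k(s, D) = 9 - (s/(-96) + D/D) = 9 - (s*(-1/96) + 1) = 9 - (-s/96 + 1) = 9 - (1 - s/96) = 9 + (-1 + s/96) = 8 + s/96)
p(B) = (-82 + B)/(2*B) (p(B) = (-82 + B)/((2*B)) = (-82 + B)*(1/(2*B)) = (-82 + B)/(2*B))
1/(k(-285, W(4, 16)) + p(214)) = 1/((8 + (1/96)*(-285)) + (½)*(-82 + 214)/214) = 1/((8 - 95/32) + (½)*(1/214)*132) = 1/(161/32 + 33/107) = 1/(18283/3424) = 3424/18283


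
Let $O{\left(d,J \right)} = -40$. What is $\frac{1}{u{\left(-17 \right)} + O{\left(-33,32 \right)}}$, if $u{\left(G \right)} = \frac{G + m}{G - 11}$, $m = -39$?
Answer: $- \frac{1}{38} \approx -0.026316$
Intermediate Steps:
$u{\left(G \right)} = \frac{-39 + G}{-11 + G}$ ($u{\left(G \right)} = \frac{G - 39}{G - 11} = \frac{-39 + G}{-11 + G}$)
$\frac{1}{u{\left(-17 \right)} + O{\left(-33,32 \right)}} = \frac{1}{\frac{-39 - 17}{-11 - 17} - 40} = \frac{1}{\frac{1}{-28} \left(-56\right) - 40} = \frac{1}{\left(- \frac{1}{28}\right) \left(-56\right) - 40} = \frac{1}{2 - 40} = \frac{1}{-38} = - \frac{1}{38}$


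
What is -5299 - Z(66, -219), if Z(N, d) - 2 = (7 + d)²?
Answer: -50245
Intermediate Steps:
Z(N, d) = 2 + (7 + d)²
-5299 - Z(66, -219) = -5299 - (2 + (7 - 219)²) = -5299 - (2 + (-212)²) = -5299 - (2 + 44944) = -5299 - 1*44946 = -5299 - 44946 = -50245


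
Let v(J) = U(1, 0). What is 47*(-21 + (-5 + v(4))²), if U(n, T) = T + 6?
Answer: -940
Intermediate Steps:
U(n, T) = 6 + T
v(J) = 6 (v(J) = 6 + 0 = 6)
47*(-21 + (-5 + v(4))²) = 47*(-21 + (-5 + 6)²) = 47*(-21 + 1²) = 47*(-21 + 1) = 47*(-20) = -940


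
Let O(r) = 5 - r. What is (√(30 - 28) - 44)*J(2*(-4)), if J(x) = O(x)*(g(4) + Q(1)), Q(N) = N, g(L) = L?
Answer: -2860 + 65*√2 ≈ -2768.1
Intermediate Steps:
J(x) = 25 - 5*x (J(x) = (5 - x)*(4 + 1) = (5 - x)*5 = 25 - 5*x)
(√(30 - 28) - 44)*J(2*(-4)) = (√(30 - 28) - 44)*(25 - 10*(-4)) = (√2 - 44)*(25 - 5*(-8)) = (-44 + √2)*(25 + 40) = (-44 + √2)*65 = -2860 + 65*√2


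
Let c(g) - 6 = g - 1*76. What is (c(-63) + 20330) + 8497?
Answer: 28694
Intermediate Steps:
c(g) = -70 + g (c(g) = 6 + (g - 1*76) = 6 + (g - 76) = 6 + (-76 + g) = -70 + g)
(c(-63) + 20330) + 8497 = ((-70 - 63) + 20330) + 8497 = (-133 + 20330) + 8497 = 20197 + 8497 = 28694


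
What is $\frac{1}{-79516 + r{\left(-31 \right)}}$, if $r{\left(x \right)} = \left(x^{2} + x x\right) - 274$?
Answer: $- \frac{1}{77868} \approx -1.2842 \cdot 10^{-5}$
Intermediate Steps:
$r{\left(x \right)} = -274 + 2 x^{2}$ ($r{\left(x \right)} = \left(x^{2} + x^{2}\right) - 274 = 2 x^{2} - 274 = -274 + 2 x^{2}$)
$\frac{1}{-79516 + r{\left(-31 \right)}} = \frac{1}{-79516 - \left(274 - 2 \left(-31\right)^{2}\right)} = \frac{1}{-79516 + \left(-274 + 2 \cdot 961\right)} = \frac{1}{-79516 + \left(-274 + 1922\right)} = \frac{1}{-79516 + 1648} = \frac{1}{-77868} = - \frac{1}{77868}$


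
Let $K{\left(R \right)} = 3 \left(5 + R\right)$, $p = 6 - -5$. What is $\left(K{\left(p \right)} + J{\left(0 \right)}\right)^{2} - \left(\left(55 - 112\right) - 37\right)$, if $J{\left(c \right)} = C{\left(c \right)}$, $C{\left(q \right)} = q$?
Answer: $2398$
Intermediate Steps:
$p = 11$ ($p = 6 + 5 = 11$)
$J{\left(c \right)} = c$
$K{\left(R \right)} = 15 + 3 R$
$\left(K{\left(p \right)} + J{\left(0 \right)}\right)^{2} - \left(\left(55 - 112\right) - 37\right) = \left(\left(15 + 3 \cdot 11\right) + 0\right)^{2} - \left(\left(55 - 112\right) - 37\right) = \left(\left(15 + 33\right) + 0\right)^{2} - \left(-57 - 37\right) = \left(48 + 0\right)^{2} - -94 = 48^{2} + 94 = 2304 + 94 = 2398$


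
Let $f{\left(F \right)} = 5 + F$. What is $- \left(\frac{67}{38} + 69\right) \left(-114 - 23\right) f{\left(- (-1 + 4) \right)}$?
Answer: $\frac{368393}{19} \approx 19389.0$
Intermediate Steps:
$- \left(\frac{67}{38} + 69\right) \left(-114 - 23\right) f{\left(- (-1 + 4) \right)} = - \left(\frac{67}{38} + 69\right) \left(-114 - 23\right) \left(5 - \left(-1 + 4\right)\right) = - \left(67 \cdot \frac{1}{38} + 69\right) \left(-137\right) \left(5 - 3\right) = - \left(\frac{67}{38} + 69\right) \left(-137\right) \left(5 - 3\right) = - \frac{2689 \left(-137\right)}{38} \cdot 2 = \left(-1\right) \left(- \frac{368393}{38}\right) 2 = \frac{368393}{38} \cdot 2 = \frac{368393}{19}$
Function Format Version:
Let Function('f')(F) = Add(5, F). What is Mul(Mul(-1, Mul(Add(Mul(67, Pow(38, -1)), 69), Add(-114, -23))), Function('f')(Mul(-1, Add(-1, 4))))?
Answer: Rational(368393, 19) ≈ 19389.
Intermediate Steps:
Mul(Mul(-1, Mul(Add(Mul(67, Pow(38, -1)), 69), Add(-114, -23))), Function('f')(Mul(-1, Add(-1, 4)))) = Mul(Mul(-1, Mul(Add(Mul(67, Pow(38, -1)), 69), Add(-114, -23))), Add(5, Mul(-1, Add(-1, 4)))) = Mul(Mul(-1, Mul(Add(Mul(67, Rational(1, 38)), 69), -137)), Add(5, Mul(-1, 3))) = Mul(Mul(-1, Mul(Add(Rational(67, 38), 69), -137)), Add(5, -3)) = Mul(Mul(-1, Mul(Rational(2689, 38), -137)), 2) = Mul(Mul(-1, Rational(-368393, 38)), 2) = Mul(Rational(368393, 38), 2) = Rational(368393, 19)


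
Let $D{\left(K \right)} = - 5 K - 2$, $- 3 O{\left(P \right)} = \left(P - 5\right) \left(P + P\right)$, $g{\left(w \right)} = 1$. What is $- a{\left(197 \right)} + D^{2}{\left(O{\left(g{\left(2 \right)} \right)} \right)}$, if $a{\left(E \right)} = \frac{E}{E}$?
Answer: $\frac{2107}{9} \approx 234.11$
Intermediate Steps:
$a{\left(E \right)} = 1$
$O{\left(P \right)} = - \frac{2 P \left(-5 + P\right)}{3}$ ($O{\left(P \right)} = - \frac{\left(P - 5\right) \left(P + P\right)}{3} = - \frac{\left(-5 + P\right) 2 P}{3} = - \frac{2 P \left(-5 + P\right)}{3}$)
$D{\left(K \right)} = -2 - 5 K$
$- a{\left(197 \right)} + D^{2}{\left(O{\left(g{\left(2 \right)} \right)} \right)} = \left(-1\right) 1 + \left(-2 - 5 \cdot \frac{2}{3} \cdot 1 \left(5 - 1\right)\right)^{2} = -1 + \left(-2 - 5 \cdot \frac{2}{3} \cdot 1 \left(5 - 1\right)\right)^{2} = -1 + \left(-2 - 5 \cdot \frac{2}{3} \cdot 1 \cdot 4\right)^{2} = -1 + \left(-2 - \frac{40}{3}\right)^{2} = -1 + \left(- \frac{46}{3}\right)^{2} = -1 + \frac{2116}{9} = \frac{2107}{9}$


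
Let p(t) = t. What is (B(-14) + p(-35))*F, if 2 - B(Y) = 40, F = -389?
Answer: 28397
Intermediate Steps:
B(Y) = -38 (B(Y) = 2 - 1*40 = 2 - 40 = -38)
(B(-14) + p(-35))*F = (-38 - 35)*(-389) = -73*(-389) = 28397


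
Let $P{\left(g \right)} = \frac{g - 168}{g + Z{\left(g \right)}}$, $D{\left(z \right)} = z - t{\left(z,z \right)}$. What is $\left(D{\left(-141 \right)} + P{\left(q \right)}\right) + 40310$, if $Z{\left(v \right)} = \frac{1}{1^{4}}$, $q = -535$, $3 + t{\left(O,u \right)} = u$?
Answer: $\frac{21527845}{534} \approx 40314.0$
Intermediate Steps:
$t{\left(O,u \right)} = -3 + u$
$Z{\left(v \right)} = 1$ ($Z{\left(v \right)} = 1^{-1} = 1$)
$D{\left(z \right)} = 3$ ($D{\left(z \right)} = z - \left(-3 + z\right) = 3$)
$P{\left(g \right)} = \frac{-168 + g}{1 + g}$ ($P{\left(g \right)} = \frac{g - 168}{g + 1} = \frac{-168 + g}{1 + g}$)
$\left(D{\left(-141 \right)} + P{\left(q \right)}\right) + 40310 = \left(3 + \frac{-168 - 535}{1 - 535}\right) + 40310 = \left(3 + \frac{1}{-534} \left(-703\right)\right) + 40310 = \left(3 - - \frac{703}{534}\right) + 40310 = \left(3 + \frac{703}{534}\right) + 40310 = \frac{2305}{534} + 40310 = \frac{21527845}{534}$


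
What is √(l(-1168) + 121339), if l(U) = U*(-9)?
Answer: √131851 ≈ 363.11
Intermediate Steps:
l(U) = -9*U
√(l(-1168) + 121339) = √(-9*(-1168) + 121339) = √(10512 + 121339) = √131851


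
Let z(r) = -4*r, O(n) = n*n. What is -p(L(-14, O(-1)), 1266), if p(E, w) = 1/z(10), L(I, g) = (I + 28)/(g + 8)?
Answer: 1/40 ≈ 0.025000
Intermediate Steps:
O(n) = n²
L(I, g) = (28 + I)/(8 + g)
p(E, w) = -1/40 (p(E, w) = 1/(-4*10) = 1/(-40) = -1/40)
-p(L(-14, O(-1)), 1266) = -1*(-1/40) = 1/40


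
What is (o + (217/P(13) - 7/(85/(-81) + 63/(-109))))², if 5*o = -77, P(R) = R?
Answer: 27291293947449/872206566400 ≈ 31.290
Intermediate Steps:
o = -77/5 (o = (⅕)*(-77) = -77/5 ≈ -15.400)
(o + (217/P(13) - 7/(85/(-81) + 63/(-109))))² = (-77/5 + (217/13 - 7/(85/(-81) + 63/(-109))))² = (-77/5 + (217*(1/13) - 7/(85*(-1/81) + 63*(-1/109))))² = (-77/5 + (217/13 - 7/(-85/81 - 63/109)))² = (-77/5 + (217/13 - 7/(-14368/8829)))² = (-77/5 + (217/13 - 7*(-8829/14368)))² = (-77/5 + (217/13 + 61803/14368))² = (-77/5 + 3921295/186784)² = (5224107/933920)² = 27291293947449/872206566400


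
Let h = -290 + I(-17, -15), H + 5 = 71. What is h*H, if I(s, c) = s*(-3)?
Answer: -15774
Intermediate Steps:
H = 66 (H = -5 + 71 = 66)
I(s, c) = -3*s
h = -239 (h = -290 - 3*(-17) = -290 + 51 = -239)
h*H = -239*66 = -15774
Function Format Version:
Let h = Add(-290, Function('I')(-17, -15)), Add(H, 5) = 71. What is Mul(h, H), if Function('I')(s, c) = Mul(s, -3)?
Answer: -15774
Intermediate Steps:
H = 66 (H = Add(-5, 71) = 66)
Function('I')(s, c) = Mul(-3, s)
h = -239 (h = Add(-290, Mul(-3, -17)) = Add(-290, 51) = -239)
Mul(h, H) = Mul(-239, 66) = -15774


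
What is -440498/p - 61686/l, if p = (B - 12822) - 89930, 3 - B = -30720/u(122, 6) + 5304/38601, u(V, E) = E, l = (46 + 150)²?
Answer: 70123993243755/24128976484088 ≈ 2.9062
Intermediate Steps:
l = 38416 (l = 196² = 38416)
B = 65915873/12867 (B = 3 - (-30720/6 + 5304/38601) = 3 - (-30720*⅙ + 5304*(1/38601)) = 3 - (-5120 + 1768/12867) = 3 - 1*(-65877272/12867) = 3 + 65877272/12867 = 65915873/12867 ≈ 5122.9)
p = -1256194111/12867 (p = (65915873/12867 - 12822) - 89930 = -99064801/12867 - 89930 = -1256194111/12867 ≈ -97629.)
-440498/p - 61686/l = -440498/(-1256194111/12867) - 61686/38416 = -440498*(-12867/1256194111) - 61686*1/38416 = 5667887766/1256194111 - 30843/19208 = 70123993243755/24128976484088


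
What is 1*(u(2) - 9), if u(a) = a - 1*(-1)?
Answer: -6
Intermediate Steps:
u(a) = 1 + a (u(a) = a + 1 = 1 + a)
1*(u(2) - 9) = 1*((1 + 2) - 9) = 1*(3 - 9) = 1*(-6) = -6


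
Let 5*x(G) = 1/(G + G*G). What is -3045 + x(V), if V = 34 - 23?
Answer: -2009699/660 ≈ -3045.0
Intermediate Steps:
V = 11
x(G) = 1/(5*(G + G**2)) (x(G) = 1/(5*(G + G*G)) = 1/(5*(G + G**2)))
-3045 + x(V) = -3045 + (1/5)/(11*(1 + 11)) = -3045 + (1/5)*(1/11)/12 = -3045 + (1/5)*(1/11)*(1/12) = -3045 + 1/660 = -2009699/660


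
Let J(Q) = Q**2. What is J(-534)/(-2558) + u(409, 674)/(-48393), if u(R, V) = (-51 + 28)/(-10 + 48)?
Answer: -262191502435/2351996586 ≈ -111.48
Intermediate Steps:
u(R, V) = -23/38
J(-534)/(-2558) + u(409, 674)/(-48393) = (-534)**2/(-2558) - 23/38/(-48393) = 285156*(-1/2558) - 23/38*(-1/48393) = -142578/1279 + 23/1838934 = -262191502435/2351996586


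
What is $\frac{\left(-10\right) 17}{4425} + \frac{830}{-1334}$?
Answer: $- \frac{389953}{590295} \approx -0.66061$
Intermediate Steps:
$\frac{\left(-10\right) 17}{4425} + \frac{830}{-1334} = \left(-170\right) \frac{1}{4425} + 830 \left(- \frac{1}{1334}\right) = - \frac{34}{885} - \frac{415}{667} = - \frac{389953}{590295}$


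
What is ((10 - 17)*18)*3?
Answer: -378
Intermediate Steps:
((10 - 17)*18)*3 = -7*18*3 = -126*3 = -378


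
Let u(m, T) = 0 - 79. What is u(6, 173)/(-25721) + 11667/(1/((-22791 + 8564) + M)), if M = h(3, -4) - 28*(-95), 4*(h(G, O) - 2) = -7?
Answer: -13884120925853/102884 ≈ -1.3495e+8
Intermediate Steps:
u(m, T) = -79
h(G, O) = ¼ (h(G, O) = 2 + (¼)*(-7) = 2 - 7/4 = ¼)
M = 10641/4 (M = ¼ - 28*(-95) = ¼ + 2660 = 10641/4 ≈ 2660.3)
u(6, 173)/(-25721) + 11667/(1/((-22791 + 8564) + M)) = -79/(-25721) + 11667/(1/((-22791 + 8564) + 10641/4)) = -79*(-1/25721) + 11667/(1/(-14227 + 10641/4)) = 79/25721 + 11667/(1/(-46267/4)) = 79/25721 + 11667/(-4/46267) = 79/25721 + 11667*(-46267/4) = 79/25721 - 539797089/4 = -13884120925853/102884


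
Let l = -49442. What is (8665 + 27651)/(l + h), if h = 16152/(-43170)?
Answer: -130646810/177868941 ≈ -0.73451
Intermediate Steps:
h = -2692/7195 (h = 16152*(-1/43170) = -2692/7195 ≈ -0.37415)
(8665 + 27651)/(l + h) = (8665 + 27651)/(-49442 - 2692/7195) = 36316/(-355737882/7195) = 36316*(-7195/355737882) = -130646810/177868941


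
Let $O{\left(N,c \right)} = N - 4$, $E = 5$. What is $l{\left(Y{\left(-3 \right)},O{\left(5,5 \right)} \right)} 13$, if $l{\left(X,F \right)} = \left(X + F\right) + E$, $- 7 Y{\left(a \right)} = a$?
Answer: $\frac{585}{7} \approx 83.571$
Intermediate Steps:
$O{\left(N,c \right)} = -4 + N$
$Y{\left(a \right)} = - \frac{a}{7}$
$l{\left(X,F \right)} = 5 + F + X$ ($l{\left(X,F \right)} = \left(X + F\right) + 5 = \left(F + X\right) + 5 = 5 + F + X$)
$l{\left(Y{\left(-3 \right)},O{\left(5,5 \right)} \right)} 13 = \left(5 + \left(-4 + 5\right) - - \frac{3}{7}\right) 13 = \left(5 + 1 + \frac{3}{7}\right) 13 = \frac{45}{7} \cdot 13 = \frac{585}{7}$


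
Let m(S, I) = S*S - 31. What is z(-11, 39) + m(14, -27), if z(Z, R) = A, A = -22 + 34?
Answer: 177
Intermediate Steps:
A = 12
m(S, I) = -31 + S**2 (m(S, I) = S**2 - 31 = -31 + S**2)
z(Z, R) = 12
z(-11, 39) + m(14, -27) = 12 + (-31 + 14**2) = 12 + (-31 + 196) = 12 + 165 = 177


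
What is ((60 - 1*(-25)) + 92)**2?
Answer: 31329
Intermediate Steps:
((60 - 1*(-25)) + 92)**2 = ((60 + 25) + 92)**2 = (85 + 92)**2 = 177**2 = 31329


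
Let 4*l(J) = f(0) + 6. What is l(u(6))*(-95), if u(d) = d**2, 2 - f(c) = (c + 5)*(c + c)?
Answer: -190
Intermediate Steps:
f(c) = 2 - 2*c*(5 + c) (f(c) = 2 - (c + 5)*(c + c) = 2 - (5 + c)*2*c = 2 - 2*c*(5 + c))
l(J) = 2 (l(J) = ((2 - 10*0 - 2*0**2) + 6)/4 = ((2 + 0 - 2*0) + 6)/4 = ((2 + 0 + 0) + 6)/4 = (2 + 6)/4 = (1/4)*8 = 2)
l(u(6))*(-95) = 2*(-95) = -190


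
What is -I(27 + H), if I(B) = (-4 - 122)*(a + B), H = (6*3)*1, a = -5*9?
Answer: 0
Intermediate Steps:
a = -45
H = 18 (H = 18*1 = 18)
I(B) = 5670 - 126*B (I(B) = (-4 - 122)*(-45 + B) = -126*(-45 + B) = 5670 - 126*B)
-I(27 + H) = -(5670 - 126*(27 + 18)) = -(5670 - 126*45) = -(5670 - 5670) = -1*0 = 0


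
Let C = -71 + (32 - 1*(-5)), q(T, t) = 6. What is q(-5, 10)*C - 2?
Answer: -206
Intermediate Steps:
C = -34 (C = -71 + (32 + 5) = -71 + 37 = -34)
q(-5, 10)*C - 2 = 6*(-34) - 2 = -204 - 2 = -206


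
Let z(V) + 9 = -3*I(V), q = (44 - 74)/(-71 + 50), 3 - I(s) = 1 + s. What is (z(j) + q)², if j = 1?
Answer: 5476/49 ≈ 111.76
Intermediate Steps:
I(s) = 2 - s (I(s) = 3 - (1 + s) = 3 + (-1 - s) = 2 - s)
q = 10/7 (q = -30/(-21) = -30*(-1/21) = 10/7 ≈ 1.4286)
z(V) = -15 + 3*V (z(V) = -9 - 3*(2 - V) = -9 + (-6 + 3*V) = -15 + 3*V)
(z(j) + q)² = ((-15 + 3*1) + 10/7)² = ((-15 + 3) + 10/7)² = (-12 + 10/7)² = (-74/7)² = 5476/49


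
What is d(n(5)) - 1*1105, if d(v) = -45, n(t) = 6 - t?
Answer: -1150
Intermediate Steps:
d(n(5)) - 1*1105 = -45 - 1*1105 = -45 - 1105 = -1150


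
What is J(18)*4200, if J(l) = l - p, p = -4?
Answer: 92400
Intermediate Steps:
J(l) = 4 + l (J(l) = l - 1*(-4) = l + 4 = 4 + l)
J(18)*4200 = (4 + 18)*4200 = 22*4200 = 92400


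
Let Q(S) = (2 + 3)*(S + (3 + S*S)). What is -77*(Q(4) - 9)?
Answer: -8162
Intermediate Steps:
Q(S) = 15 + 5*S + 5*S² (Q(S) = 5*(S + (3 + S²)) = 5*(3 + S + S²) = 15 + 5*S + 5*S²)
-77*(Q(4) - 9) = -77*((15 + 5*4 + 5*4²) - 9) = -77*((15 + 20 + 5*16) - 9) = -77*((15 + 20 + 80) - 9) = -77*(115 - 9) = -77*106 = -8162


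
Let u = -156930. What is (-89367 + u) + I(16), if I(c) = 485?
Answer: -245812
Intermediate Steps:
(-89367 + u) + I(16) = (-89367 - 156930) + 485 = -246297 + 485 = -245812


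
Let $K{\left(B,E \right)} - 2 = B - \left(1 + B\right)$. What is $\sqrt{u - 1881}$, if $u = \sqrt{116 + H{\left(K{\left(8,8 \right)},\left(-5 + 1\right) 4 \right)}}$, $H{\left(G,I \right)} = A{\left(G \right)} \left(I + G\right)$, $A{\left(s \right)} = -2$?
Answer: $\sqrt{-1881 + \sqrt{146}} \approx 43.231 i$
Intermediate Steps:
$K{\left(B,E \right)} = 1$ ($K{\left(B,E \right)} = 2 + \left(B - \left(1 + B\right)\right) = 2 - 1 = 1$)
$H{\left(G,I \right)} = - 2 G - 2 I$ ($H{\left(G,I \right)} = - 2 \left(I + G\right) = - 2 \left(G + I\right) = - 2 G - 2 I$)
$u = \sqrt{146}$ ($u = \sqrt{116 - \left(2 + 2 \left(-5 + 1\right) 4\right)} = \sqrt{116 - \left(2 + 2 \left(\left(-4\right) 4\right)\right)} = \sqrt{116 - -30} = \sqrt{116 + \left(-2 + 32\right)} = \sqrt{116 + 30} = \sqrt{146} \approx 12.083$)
$\sqrt{u - 1881} = \sqrt{\sqrt{146} - 1881} = \sqrt{-1881 + \sqrt{146}}$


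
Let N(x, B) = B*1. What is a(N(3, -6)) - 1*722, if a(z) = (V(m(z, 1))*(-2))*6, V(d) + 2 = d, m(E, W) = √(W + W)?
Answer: -698 - 12*√2 ≈ -714.97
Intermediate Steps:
m(E, W) = √2*√W (m(E, W) = √(2*W) = √2*√W)
V(d) = -2 + d
N(x, B) = B
a(z) = 24 - 12*√2 (a(z) = ((-2 + √2*√1)*(-2))*6 = ((-2 + √2*1)*(-2))*6 = ((-2 + √2)*(-2))*6 = (4 - 2*√2)*6 = 24 - 12*√2)
a(N(3, -6)) - 1*722 = (24 - 12*√2) - 1*722 = (24 - 12*√2) - 722 = -698 - 12*√2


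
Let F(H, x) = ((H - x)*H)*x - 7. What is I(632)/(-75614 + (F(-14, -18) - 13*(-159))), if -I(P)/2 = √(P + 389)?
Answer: √1021/36273 ≈ 0.00088091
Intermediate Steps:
F(H, x) = -7 + H*x*(H - x) (F(H, x) = (H*(H - x))*x - 7 = H*x*(H - x) - 7 = -7 + H*x*(H - x))
I(P) = -2*√(389 + P) (I(P) = -2*√(P + 389) = -2*√(389 + P))
I(632)/(-75614 + (F(-14, -18) - 13*(-159))) = (-2*√(389 + 632))/(-75614 + ((-7 - 18*(-14)² - 1*(-14)*(-18)²) - 13*(-159))) = (-2*√1021)/(-75614 + ((-7 - 18*196 - 1*(-14)*324) + 2067)) = (-2*√1021)/(-75614 + ((-7 - 3528 + 4536) + 2067)) = (-2*√1021)/(-75614 + (1001 + 2067)) = (-2*√1021)/(-75614 + 3068) = -2*√1021/(-72546) = -2*√1021*(-1/72546) = √1021/36273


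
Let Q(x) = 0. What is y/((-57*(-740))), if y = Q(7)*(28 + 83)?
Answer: 0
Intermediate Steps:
y = 0 (y = 0*(28 + 83) = 0*111 = 0)
y/((-57*(-740))) = 0/((-57*(-740))) = 0/42180 = 0*(1/42180) = 0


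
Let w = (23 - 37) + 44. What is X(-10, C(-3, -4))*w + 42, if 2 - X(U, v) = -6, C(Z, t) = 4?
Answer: 282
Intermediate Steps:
X(U, v) = 8 (X(U, v) = 2 - 1*(-6) = 2 + 6 = 8)
w = 30 (w = -14 + 44 = 30)
X(-10, C(-3, -4))*w + 42 = 8*30 + 42 = 240 + 42 = 282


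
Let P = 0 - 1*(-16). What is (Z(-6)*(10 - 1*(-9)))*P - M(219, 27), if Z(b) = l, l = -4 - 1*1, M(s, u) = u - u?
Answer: -1520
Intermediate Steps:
P = 16 (P = 0 + 16 = 16)
M(s, u) = 0
l = -5 (l = -4 - 1 = -5)
Z(b) = -5
(Z(-6)*(10 - 1*(-9)))*P - M(219, 27) = -5*(10 - 1*(-9))*16 - 1*0 = -5*(10 + 9)*16 + 0 = -5*19*16 + 0 = -95*16 + 0 = -1520 + 0 = -1520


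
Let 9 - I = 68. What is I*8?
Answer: -472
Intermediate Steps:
I = -59 (I = 9 - 1*68 = 9 - 68 = -59)
I*8 = -59*8 = -472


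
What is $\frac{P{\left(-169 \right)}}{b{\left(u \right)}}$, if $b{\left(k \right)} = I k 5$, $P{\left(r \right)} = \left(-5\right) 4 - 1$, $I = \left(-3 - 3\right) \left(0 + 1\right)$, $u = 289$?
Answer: $\frac{7}{2890} \approx 0.0024221$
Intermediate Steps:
$I = -6$ ($I = \left(-6\right) 1 = -6$)
$P{\left(r \right)} = -21$ ($P{\left(r \right)} = -20 - 1 = -21$)
$b{\left(k \right)} = - 30 k$ ($b{\left(k \right)} = - 6 k 5 = - 30 k$)
$\frac{P{\left(-169 \right)}}{b{\left(u \right)}} = - \frac{21}{\left(-30\right) 289} = - \frac{21}{-8670} = \left(-21\right) \left(- \frac{1}{8670}\right) = \frac{7}{2890}$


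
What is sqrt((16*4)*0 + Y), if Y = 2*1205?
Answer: sqrt(2410) ≈ 49.092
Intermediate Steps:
Y = 2410
sqrt((16*4)*0 + Y) = sqrt((16*4)*0 + 2410) = sqrt(64*0 + 2410) = sqrt(0 + 2410) = sqrt(2410)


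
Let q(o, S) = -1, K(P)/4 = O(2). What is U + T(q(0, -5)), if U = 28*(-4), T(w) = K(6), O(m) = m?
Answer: -104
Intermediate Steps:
K(P) = 8 (K(P) = 4*2 = 8)
T(w) = 8
U = -112
U + T(q(0, -5)) = -112 + 8 = -104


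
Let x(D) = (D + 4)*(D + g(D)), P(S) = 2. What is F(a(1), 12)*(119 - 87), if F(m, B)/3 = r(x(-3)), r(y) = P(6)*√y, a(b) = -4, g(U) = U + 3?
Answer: 192*I*√3 ≈ 332.55*I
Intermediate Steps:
g(U) = 3 + U
x(D) = (3 + 2*D)*(4 + D) (x(D) = (D + 4)*(D + (3 + D)) = (4 + D)*(3 + 2*D) = (3 + 2*D)*(4 + D))
r(y) = 2*√y
F(m, B) = 6*I*√3 (F(m, B) = 3*(2*√(12 + 2*(-3)² + 11*(-3))) = 3*(2*√(12 + 2*9 - 33)) = 3*(2*√(12 + 18 - 33)) = 3*(2*√(-3)) = 3*(2*(I*√3)) = 3*(2*I*√3) = 6*I*√3)
F(a(1), 12)*(119 - 87) = (6*I*√3)*(119 - 87) = (6*I*√3)*32 = 192*I*√3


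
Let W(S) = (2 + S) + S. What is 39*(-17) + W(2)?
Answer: -657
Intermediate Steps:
W(S) = 2 + 2*S
39*(-17) + W(2) = 39*(-17) + (2 + 2*2) = -663 + (2 + 4) = -663 + 6 = -657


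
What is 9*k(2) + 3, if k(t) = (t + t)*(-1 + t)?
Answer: 39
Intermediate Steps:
k(t) = 2*t*(-1 + t) (k(t) = (2*t)*(-1 + t) = 2*t*(-1 + t))
9*k(2) + 3 = 9*(2*2*(-1 + 2)) + 3 = 9*(2*2*1) + 3 = 9*4 + 3 = 36 + 3 = 39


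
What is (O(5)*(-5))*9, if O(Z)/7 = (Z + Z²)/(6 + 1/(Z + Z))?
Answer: -94500/61 ≈ -1549.2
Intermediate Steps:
O(Z) = 7*(Z + Z²)/(6 + 1/(2*Z)) (O(Z) = 7*((Z + Z²)/(6 + 1/(Z + Z))) = 7*((Z + Z²)/(6 + 1/(2*Z))) = 7*(Z + Z²)/(6 + 1/(2*Z)))
(O(5)*(-5))*9 = ((14*5²*(1 + 5)/(1 + 12*5))*(-5))*9 = ((14*25*6/(1 + 60))*(-5))*9 = ((14*25*6/61)*(-5))*9 = ((14*25*(1/61)*6)*(-5))*9 = ((2100/61)*(-5))*9 = -10500/61*9 = -94500/61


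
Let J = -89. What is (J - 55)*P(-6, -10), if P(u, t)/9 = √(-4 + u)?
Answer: -1296*I*√10 ≈ -4098.3*I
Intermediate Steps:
P(u, t) = 9*√(-4 + u)
(J - 55)*P(-6, -10) = (-89 - 55)*(9*√(-4 - 6)) = -1296*√(-10) = -1296*I*√10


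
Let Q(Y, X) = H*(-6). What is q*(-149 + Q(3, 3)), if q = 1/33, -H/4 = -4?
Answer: -245/33 ≈ -7.4242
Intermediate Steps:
H = 16 (H = -4*(-4) = 16)
Q(Y, X) = -96 (Q(Y, X) = 16*(-6) = -96)
q = 1/33 ≈ 0.030303
q*(-149 + Q(3, 3)) = (-149 - 96)/33 = (1/33)*(-245) = -245/33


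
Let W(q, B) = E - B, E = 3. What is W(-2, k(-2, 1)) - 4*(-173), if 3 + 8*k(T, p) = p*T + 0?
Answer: 5565/8 ≈ 695.63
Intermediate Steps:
k(T, p) = -3/8 + T*p/8 (k(T, p) = -3/8 + (p*T + 0)/8 = -3/8 + (T*p + 0)/8 = -3/8 + (T*p)/8 = -3/8 + T*p/8)
W(q, B) = 3 - B
W(-2, k(-2, 1)) - 4*(-173) = (3 - (-3/8 + (1/8)*(-2)*1)) - 4*(-173) = (3 - (-3/8 - 1/4)) + 692 = (3 - 1*(-5/8)) + 692 = (3 + 5/8) + 692 = 29/8 + 692 = 5565/8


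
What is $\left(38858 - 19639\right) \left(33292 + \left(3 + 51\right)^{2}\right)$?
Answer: $695881552$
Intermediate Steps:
$\left(38858 - 19639\right) \left(33292 + \left(3 + 51\right)^{2}\right) = 19219 \left(33292 + 54^{2}\right) = 19219 \left(33292 + 2916\right) = 19219 \cdot 36208 = 695881552$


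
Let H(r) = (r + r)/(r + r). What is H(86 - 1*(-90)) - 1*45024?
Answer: -45023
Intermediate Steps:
H(r) = 1 (H(r) = (2*r)/((2*r)) = (2*r)*(1/(2*r)) = 1)
H(86 - 1*(-90)) - 1*45024 = 1 - 1*45024 = 1 - 45024 = -45023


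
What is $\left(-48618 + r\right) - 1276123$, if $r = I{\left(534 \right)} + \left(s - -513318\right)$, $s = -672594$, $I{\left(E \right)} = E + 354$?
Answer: $-1483129$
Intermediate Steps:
$I{\left(E \right)} = 354 + E$
$r = -158388$ ($r = \left(354 + 534\right) - 159276 = 888 + \left(-672594 + 513318\right) = 888 - 159276 = -158388$)
$\left(-48618 + r\right) - 1276123 = \left(-48618 - 158388\right) - 1276123 = -207006 - 1276123 = -1483129$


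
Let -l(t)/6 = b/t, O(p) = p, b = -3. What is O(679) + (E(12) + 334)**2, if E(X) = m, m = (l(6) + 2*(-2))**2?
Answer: 112904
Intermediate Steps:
l(t) = 18/t (l(t) = -(-18)/t = 18/t)
m = 1 (m = (18/6 + 2*(-2))**2 = (18*(1/6) - 4)**2 = (3 - 4)**2 = (-1)**2 = 1)
E(X) = 1
O(679) + (E(12) + 334)**2 = 679 + (1 + 334)**2 = 679 + 335**2 = 679 + 112225 = 112904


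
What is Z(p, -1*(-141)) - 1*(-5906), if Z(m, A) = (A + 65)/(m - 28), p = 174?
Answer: 431241/73 ≈ 5907.4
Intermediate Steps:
Z(m, A) = (65 + A)/(-28 + m)
Z(p, -1*(-141)) - 1*(-5906) = (65 - 1*(-141))/(-28 + 174) - 1*(-5906) = (65 + 141)/146 + 5906 = (1/146)*206 + 5906 = 103/73 + 5906 = 431241/73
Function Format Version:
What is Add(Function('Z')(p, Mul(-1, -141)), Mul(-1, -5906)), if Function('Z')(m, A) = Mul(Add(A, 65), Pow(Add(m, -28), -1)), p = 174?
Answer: Rational(431241, 73) ≈ 5907.4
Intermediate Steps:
Function('Z')(m, A) = Mul(Pow(Add(-28, m), -1), Add(65, A)) (Function('Z')(m, A) = Mul(Add(65, A), Pow(Add(-28, m), -1)) = Mul(Pow(Add(-28, m), -1), Add(65, A)))
Add(Function('Z')(p, Mul(-1, -141)), Mul(-1, -5906)) = Add(Mul(Pow(Add(-28, 174), -1), Add(65, Mul(-1, -141))), Mul(-1, -5906)) = Add(Mul(Pow(146, -1), Add(65, 141)), 5906) = Add(Mul(Rational(1, 146), 206), 5906) = Add(Rational(103, 73), 5906) = Rational(431241, 73)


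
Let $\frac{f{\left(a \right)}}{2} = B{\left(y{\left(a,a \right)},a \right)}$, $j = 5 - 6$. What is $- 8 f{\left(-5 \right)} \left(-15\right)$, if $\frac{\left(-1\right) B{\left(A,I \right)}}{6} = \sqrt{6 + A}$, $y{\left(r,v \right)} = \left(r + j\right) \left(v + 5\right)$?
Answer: $- 1440 \sqrt{6} \approx -3527.3$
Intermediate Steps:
$j = -1$ ($j = 5 - 6 = -1$)
$y{\left(r,v \right)} = \left(-1 + r\right) \left(5 + v\right)$ ($y{\left(r,v \right)} = \left(r - 1\right) \left(v + 5\right) = \left(-1 + r\right) \left(5 + v\right)$)
$B{\left(A,I \right)} = - 6 \sqrt{6 + A}$
$f{\left(a \right)} = - 12 \sqrt{1 + a^{2} + 4 a}$ ($f{\left(a \right)} = 2 \left(- 6 \sqrt{6 + \left(-5 - a + 5 a + a a\right)}\right) = 2 \left(- 6 \sqrt{6 + \left(-5 - a + 5 a + a^{2}\right)}\right) = 2 \left(- 6 \sqrt{6 + \left(-5 + a^{2} + 4 a\right)}\right) = 2 \left(- 6 \sqrt{1 + a^{2} + 4 a}\right) = - 12 \sqrt{1 + a^{2} + 4 a}$)
$- 8 f{\left(-5 \right)} \left(-15\right) = - 8 \left(- 12 \sqrt{1 + \left(-5\right)^{2} + 4 \left(-5\right)}\right) \left(-15\right) = - 8 \left(- 12 \sqrt{1 + 25 - 20}\right) \left(-15\right) = - 8 \left(- 12 \sqrt{6}\right) \left(-15\right) = 96 \sqrt{6} \left(-15\right) = - 1440 \sqrt{6}$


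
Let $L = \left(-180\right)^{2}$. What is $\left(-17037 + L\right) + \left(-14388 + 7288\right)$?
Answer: $8263$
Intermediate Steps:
$L = 32400$
$\left(-17037 + L\right) + \left(-14388 + 7288\right) = \left(-17037 + 32400\right) + \left(-14388 + 7288\right) = 15363 - 7100 = 8263$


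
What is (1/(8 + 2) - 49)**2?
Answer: 239121/100 ≈ 2391.2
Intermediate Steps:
(1/(8 + 2) - 49)**2 = (1/10 - 49)**2 = (-489/10)**2 = 239121/100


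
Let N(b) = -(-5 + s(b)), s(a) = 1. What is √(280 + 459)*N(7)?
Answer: 4*√739 ≈ 108.74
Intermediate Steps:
N(b) = 4 (N(b) = -(-5 + 1) = -1*(-4) = 4)
√(280 + 459)*N(7) = √(280 + 459)*4 = √739*4 = 4*√739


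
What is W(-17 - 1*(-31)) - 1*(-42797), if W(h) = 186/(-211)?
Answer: 9029981/211 ≈ 42796.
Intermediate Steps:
W(h) = -186/211 (W(h) = 186*(-1/211) = -186/211)
W(-17 - 1*(-31)) - 1*(-42797) = -186/211 - 1*(-42797) = -186/211 + 42797 = 9029981/211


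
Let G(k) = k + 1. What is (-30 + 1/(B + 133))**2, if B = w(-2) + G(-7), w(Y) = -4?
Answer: 13608721/15129 ≈ 899.51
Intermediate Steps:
G(k) = 1 + k
B = -10 (B = -4 + (1 - 7) = -4 - 6 = -10)
(-30 + 1/(B + 133))**2 = (-30 + 1/(-10 + 133))**2 = (-30 + 1/123)**2 = (-3689/123)**2 = 13608721/15129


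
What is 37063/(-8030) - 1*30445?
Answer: -244510413/8030 ≈ -30450.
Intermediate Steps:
37063/(-8030) - 1*30445 = 37063*(-1/8030) - 30445 = -37063/8030 - 30445 = -244510413/8030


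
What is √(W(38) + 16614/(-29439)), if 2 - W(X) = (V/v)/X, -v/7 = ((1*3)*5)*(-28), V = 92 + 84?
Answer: √61068550200330/6525645 ≈ 1.1975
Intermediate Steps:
V = 176
v = 2940 (v = -7*(1*3)*5*(-28) = -7*3*5*(-28) = -105*(-28) = -7*(-420) = 2940)
W(X) = 2 - 44/(735*X) (W(X) = 2 - 176/2940/X = 2 - 176*(1/2940)/X = 2 - 44/(735*X))
√(W(38) + 16614/(-29439)) = √((2 - 44/735/38) + 16614/(-29439)) = √((2 - 44/735*1/38) + 16614*(-1/29439)) = √((2 - 22/13965) - 1846/3271) = √(27908/13965 - 1846/3271) = √(65507678/45679515) = √61068550200330/6525645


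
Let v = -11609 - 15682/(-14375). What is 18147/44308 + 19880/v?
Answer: -9634043263129/7393396509444 ≈ -1.3031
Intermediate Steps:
v = -166863693/14375 (v = -11609 - 15682*(-1/14375) = -11609 + 15682/14375 = -166863693/14375 ≈ -11608.)
18147/44308 + 19880/v = 18147/44308 + 19880/(-166863693/14375) = 18147*(1/44308) + 19880*(-14375/166863693) = 18147/44308 - 285775000/166863693 = -9634043263129/7393396509444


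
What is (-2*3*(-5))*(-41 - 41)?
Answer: -2460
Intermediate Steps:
(-2*3*(-5))*(-41 - 41) = -6*(-5)*(-82) = 30*(-82) = -2460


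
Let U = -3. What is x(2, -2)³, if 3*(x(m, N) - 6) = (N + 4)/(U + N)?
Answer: 681472/3375 ≈ 201.92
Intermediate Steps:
x(m, N) = 6 + (4 + N)/(3*(-3 + N)) (x(m, N) = 6 + ((N + 4)/(-3 + N))/3 = 6 + ((4 + N)/(-3 + N))/3 = 6 + (4 + N)/(3*(-3 + N)))
x(2, -2)³ = ((-50 + 19*(-2))/(3*(-3 - 2)))³ = ((⅓)*(-50 - 38)/(-5))³ = ((⅓)*(-⅕)*(-88))³ = (88/15)³ = 681472/3375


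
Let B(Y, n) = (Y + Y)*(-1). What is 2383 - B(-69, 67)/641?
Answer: 1527365/641 ≈ 2382.8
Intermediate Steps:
B(Y, n) = -2*Y (B(Y, n) = (2*Y)*(-1) = -2*Y)
2383 - B(-69, 67)/641 = 2383 - (-2*(-69))/641 = 2383 - 138/641 = 1527365/641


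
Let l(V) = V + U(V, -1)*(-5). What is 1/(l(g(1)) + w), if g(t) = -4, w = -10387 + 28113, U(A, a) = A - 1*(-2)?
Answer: 1/17732 ≈ 5.6395e-5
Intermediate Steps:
U(A, a) = 2 + A (U(A, a) = A + 2 = 2 + A)
w = 17726
l(V) = -10 - 4*V (l(V) = V + (2 + V)*(-5) = V + (-10 - 5*V) = -10 - 4*V)
1/(l(g(1)) + w) = 1/((-10 - 4*(-4)) + 17726) = 1/((-10 + 16) + 17726) = 1/(6 + 17726) = 1/17732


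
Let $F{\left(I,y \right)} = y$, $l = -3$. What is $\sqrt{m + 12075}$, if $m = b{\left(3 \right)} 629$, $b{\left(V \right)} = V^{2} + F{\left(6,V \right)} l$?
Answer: $5 \sqrt{483} \approx 109.89$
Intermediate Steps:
$b{\left(V \right)} = V^{2} - 3 V$ ($b{\left(V \right)} = V^{2} + V \left(-3\right) = V^{2} - 3 V$)
$m = 0$ ($m = 3 \left(-3 + 3\right) 629 = 3 \cdot 0 \cdot 629 = 0 \cdot 629 = 0$)
$\sqrt{m + 12075} = \sqrt{0 + 12075} = \sqrt{12075} = 5 \sqrt{483}$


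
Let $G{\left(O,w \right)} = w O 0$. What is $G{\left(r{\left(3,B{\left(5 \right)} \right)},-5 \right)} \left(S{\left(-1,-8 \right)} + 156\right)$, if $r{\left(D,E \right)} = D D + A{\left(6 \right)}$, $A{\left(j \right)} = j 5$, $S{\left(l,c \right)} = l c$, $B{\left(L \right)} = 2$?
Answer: $0$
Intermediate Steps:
$S{\left(l,c \right)} = c l$
$A{\left(j \right)} = 5 j$
$r{\left(D,E \right)} = 30 + D^{2}$ ($r{\left(D,E \right)} = D D + 5 \cdot 6 = D^{2} + 30 = 30 + D^{2}$)
$G{\left(O,w \right)} = 0$ ($G{\left(O,w \right)} = O w 0 = 0$)
$G{\left(r{\left(3,B{\left(5 \right)} \right)},-5 \right)} \left(S{\left(-1,-8 \right)} + 156\right) = 0 \left(\left(-8\right) \left(-1\right) + 156\right) = 0 \left(8 + 156\right) = 0 \cdot 164 = 0$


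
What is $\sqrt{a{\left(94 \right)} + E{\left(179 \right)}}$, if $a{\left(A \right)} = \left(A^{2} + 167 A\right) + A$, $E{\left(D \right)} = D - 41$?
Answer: $\sqrt{24766} \approx 157.37$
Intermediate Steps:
$E{\left(D \right)} = -41 + D$ ($E{\left(D \right)} = D - 41 = -41 + D$)
$a{\left(A \right)} = A^{2} + 168 A$
$\sqrt{a{\left(94 \right)} + E{\left(179 \right)}} = \sqrt{94 \left(168 + 94\right) + \left(-41 + 179\right)} = \sqrt{94 \cdot 262 + 138} = \sqrt{24628 + 138} = \sqrt{24766}$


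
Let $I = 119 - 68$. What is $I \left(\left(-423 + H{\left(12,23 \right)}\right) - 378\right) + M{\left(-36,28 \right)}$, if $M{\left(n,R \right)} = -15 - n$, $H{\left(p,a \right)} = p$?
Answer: $-40218$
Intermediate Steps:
$I = 51$
$I \left(\left(-423 + H{\left(12,23 \right)}\right) - 378\right) + M{\left(-36,28 \right)} = 51 \left(\left(-423 + 12\right) - 378\right) - -21 = 51 \left(-411 - 378\right) + \left(-15 + 36\right) = 51 \left(-789\right) + 21 = -40239 + 21 = -40218$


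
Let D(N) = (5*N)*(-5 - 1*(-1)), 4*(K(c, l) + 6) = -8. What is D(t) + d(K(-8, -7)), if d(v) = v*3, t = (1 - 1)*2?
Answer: -24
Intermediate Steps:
K(c, l) = -8 (K(c, l) = -6 + (¼)*(-8) = -6 - 2 = -8)
t = 0 (t = 0*2 = 0)
d(v) = 3*v
D(N) = -20*N (D(N) = (5*N)*(-5 + 1) = (5*N)*(-4) = -20*N)
D(t) + d(K(-8, -7)) = -20*0 + 3*(-8) = 0 - 24 = -24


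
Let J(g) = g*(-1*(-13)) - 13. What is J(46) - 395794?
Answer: -395209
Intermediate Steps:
J(g) = -13 + 13*g (J(g) = g*13 - 13 = 13*g - 13 = -13 + 13*g)
J(46) - 395794 = (-13 + 13*46) - 395794 = (-13 + 598) - 395794 = 585 - 395794 = -395209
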